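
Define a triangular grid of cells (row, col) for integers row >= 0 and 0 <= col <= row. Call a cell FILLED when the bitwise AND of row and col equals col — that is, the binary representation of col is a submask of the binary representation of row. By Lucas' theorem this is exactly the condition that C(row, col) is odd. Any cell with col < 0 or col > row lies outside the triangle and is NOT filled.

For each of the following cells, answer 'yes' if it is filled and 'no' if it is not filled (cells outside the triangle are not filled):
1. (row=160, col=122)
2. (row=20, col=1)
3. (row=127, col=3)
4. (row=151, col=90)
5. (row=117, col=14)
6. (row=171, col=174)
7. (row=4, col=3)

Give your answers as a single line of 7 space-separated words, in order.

(160,122): row=0b10100000, col=0b1111010, row AND col = 0b100000 = 32; 32 != 122 -> empty
(20,1): row=0b10100, col=0b1, row AND col = 0b0 = 0; 0 != 1 -> empty
(127,3): row=0b1111111, col=0b11, row AND col = 0b11 = 3; 3 == 3 -> filled
(151,90): row=0b10010111, col=0b1011010, row AND col = 0b10010 = 18; 18 != 90 -> empty
(117,14): row=0b1110101, col=0b1110, row AND col = 0b100 = 4; 4 != 14 -> empty
(171,174): col outside [0, 171] -> not filled
(4,3): row=0b100, col=0b11, row AND col = 0b0 = 0; 0 != 3 -> empty

Answer: no no yes no no no no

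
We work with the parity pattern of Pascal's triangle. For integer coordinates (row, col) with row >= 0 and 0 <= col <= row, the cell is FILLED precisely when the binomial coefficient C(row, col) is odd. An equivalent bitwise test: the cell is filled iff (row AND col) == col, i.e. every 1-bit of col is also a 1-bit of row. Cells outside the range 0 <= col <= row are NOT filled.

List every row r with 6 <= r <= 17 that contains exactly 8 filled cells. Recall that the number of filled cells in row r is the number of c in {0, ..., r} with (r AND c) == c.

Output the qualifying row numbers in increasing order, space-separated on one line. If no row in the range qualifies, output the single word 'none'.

Answer: 7 11 13 14

Derivation:
Row r has 2^popcount(r) filled cells, so we need popcount(r) = log2(8) = 3.
Scan r = 6..17 and keep those with exactly 3 one-bits:
r=6=110 popcount=2 -> skip
r=7=111 popcount=3 -> KEEP
r=8=1000 popcount=1 -> skip
r=9=1001 popcount=2 -> skip
r=10=1010 popcount=2 -> skip
r=11=1011 popcount=3 -> KEEP
r=12=1100 popcount=2 -> skip
r=13=1101 popcount=3 -> KEEP
r=14=1110 popcount=3 -> KEEP
r=15=1111 popcount=4 -> skip
r=16=10000 popcount=1 -> skip
r=17=10001 popcount=2 -> skip
Kept rows: 7 11 13 14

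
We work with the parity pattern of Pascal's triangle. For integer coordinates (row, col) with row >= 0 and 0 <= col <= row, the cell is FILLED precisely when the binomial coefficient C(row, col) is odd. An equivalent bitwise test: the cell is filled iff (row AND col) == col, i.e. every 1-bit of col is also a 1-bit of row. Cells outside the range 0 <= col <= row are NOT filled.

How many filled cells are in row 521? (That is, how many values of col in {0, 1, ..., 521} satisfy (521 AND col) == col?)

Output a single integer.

Answer: 8

Derivation:
521 in binary = 1000001001
popcount(521) = number of 1-bits in 1000001001 = 3
A col c satisfies (521 AND c) == c iff every set bit of c is also set in 521; each of the 3 set bits of 521 can independently be on or off in c.
count = 2^3 = 8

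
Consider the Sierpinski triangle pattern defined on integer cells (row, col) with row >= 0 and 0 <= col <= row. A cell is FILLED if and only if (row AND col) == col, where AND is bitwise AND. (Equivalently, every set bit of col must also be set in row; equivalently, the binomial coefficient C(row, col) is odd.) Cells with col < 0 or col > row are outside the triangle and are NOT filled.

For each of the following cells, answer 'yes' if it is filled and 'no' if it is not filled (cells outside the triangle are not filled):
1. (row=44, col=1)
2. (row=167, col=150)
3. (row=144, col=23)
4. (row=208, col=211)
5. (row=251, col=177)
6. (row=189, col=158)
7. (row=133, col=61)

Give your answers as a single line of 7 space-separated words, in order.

(44,1): row=0b101100, col=0b1, row AND col = 0b0 = 0; 0 != 1 -> empty
(167,150): row=0b10100111, col=0b10010110, row AND col = 0b10000110 = 134; 134 != 150 -> empty
(144,23): row=0b10010000, col=0b10111, row AND col = 0b10000 = 16; 16 != 23 -> empty
(208,211): col outside [0, 208] -> not filled
(251,177): row=0b11111011, col=0b10110001, row AND col = 0b10110001 = 177; 177 == 177 -> filled
(189,158): row=0b10111101, col=0b10011110, row AND col = 0b10011100 = 156; 156 != 158 -> empty
(133,61): row=0b10000101, col=0b111101, row AND col = 0b101 = 5; 5 != 61 -> empty

Answer: no no no no yes no no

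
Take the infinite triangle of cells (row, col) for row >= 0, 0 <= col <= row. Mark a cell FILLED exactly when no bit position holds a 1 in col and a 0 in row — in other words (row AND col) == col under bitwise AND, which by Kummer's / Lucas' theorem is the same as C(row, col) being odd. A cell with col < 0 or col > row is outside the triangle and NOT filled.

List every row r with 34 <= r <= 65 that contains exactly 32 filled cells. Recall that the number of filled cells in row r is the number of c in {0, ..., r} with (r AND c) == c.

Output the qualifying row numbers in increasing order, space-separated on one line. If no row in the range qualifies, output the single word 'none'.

Answer: 47 55 59 61 62

Derivation:
Row r has 2^popcount(r) filled cells, so we need popcount(r) = log2(32) = 5.
Scan r = 34..65 and keep those with exactly 5 one-bits:
r=34=100010 popcount=2 -> skip
r=35=100011 popcount=3 -> skip
r=36=100100 popcount=2 -> skip
r=37=100101 popcount=3 -> skip
r=38=100110 popcount=3 -> skip
r=39=100111 popcount=4 -> skip
r=40=101000 popcount=2 -> skip
r=41=101001 popcount=3 -> skip
r=42=101010 popcount=3 -> skip
r=43=101011 popcount=4 -> skip
r=44=101100 popcount=3 -> skip
r=45=101101 popcount=4 -> skip
r=46=101110 popcount=4 -> skip
r=47=101111 popcount=5 -> KEEP
r=48=110000 popcount=2 -> skip
r=49=110001 popcount=3 -> skip
r=50=110010 popcount=3 -> skip
r=51=110011 popcount=4 -> skip
r=52=110100 popcount=3 -> skip
r=53=110101 popcount=4 -> skip
r=54=110110 popcount=4 -> skip
r=55=110111 popcount=5 -> KEEP
r=56=111000 popcount=3 -> skip
r=57=111001 popcount=4 -> skip
r=58=111010 popcount=4 -> skip
r=59=111011 popcount=5 -> KEEP
r=60=111100 popcount=4 -> skip
r=61=111101 popcount=5 -> KEEP
r=62=111110 popcount=5 -> KEEP
r=63=111111 popcount=6 -> skip
r=64=1000000 popcount=1 -> skip
r=65=1000001 popcount=2 -> skip
Kept rows: 47 55 59 61 62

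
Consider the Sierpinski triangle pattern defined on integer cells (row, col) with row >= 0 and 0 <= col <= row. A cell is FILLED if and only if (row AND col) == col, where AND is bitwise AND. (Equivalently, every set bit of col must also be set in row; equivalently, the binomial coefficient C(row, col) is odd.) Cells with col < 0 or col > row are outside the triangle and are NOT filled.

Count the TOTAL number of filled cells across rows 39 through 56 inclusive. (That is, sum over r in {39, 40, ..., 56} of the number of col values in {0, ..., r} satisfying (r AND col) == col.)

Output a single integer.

Answer: 240

Derivation:
r39=100111 pc4: +16 =16
r40=101000 pc2: +4 =20
r41=101001 pc3: +8 =28
r42=101010 pc3: +8 =36
r43=101011 pc4: +16 =52
r44=101100 pc3: +8 =60
r45=101101 pc4: +16 =76
r46=101110 pc4: +16 =92
r47=101111 pc5: +32 =124
r48=110000 pc2: +4 =128
r49=110001 pc3: +8 =136
r50=110010 pc3: +8 =144
r51=110011 pc4: +16 =160
r52=110100 pc3: +8 =168
r53=110101 pc4: +16 =184
r54=110110 pc4: +16 =200
r55=110111 pc5: +32 =232
r56=111000 pc3: +8 =240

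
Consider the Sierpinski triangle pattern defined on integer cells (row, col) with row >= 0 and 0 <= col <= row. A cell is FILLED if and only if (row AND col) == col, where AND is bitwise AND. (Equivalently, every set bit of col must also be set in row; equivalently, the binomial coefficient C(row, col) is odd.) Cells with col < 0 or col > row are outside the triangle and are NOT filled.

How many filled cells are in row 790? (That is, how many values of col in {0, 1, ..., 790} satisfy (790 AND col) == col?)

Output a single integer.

790 in binary = 1100010110
popcount(790) = number of 1-bits in 1100010110 = 5
A col c satisfies (790 AND c) == c iff every set bit of c is also set in 790; each of the 5 set bits of 790 can independently be on or off in c.
count = 2^5 = 32

Answer: 32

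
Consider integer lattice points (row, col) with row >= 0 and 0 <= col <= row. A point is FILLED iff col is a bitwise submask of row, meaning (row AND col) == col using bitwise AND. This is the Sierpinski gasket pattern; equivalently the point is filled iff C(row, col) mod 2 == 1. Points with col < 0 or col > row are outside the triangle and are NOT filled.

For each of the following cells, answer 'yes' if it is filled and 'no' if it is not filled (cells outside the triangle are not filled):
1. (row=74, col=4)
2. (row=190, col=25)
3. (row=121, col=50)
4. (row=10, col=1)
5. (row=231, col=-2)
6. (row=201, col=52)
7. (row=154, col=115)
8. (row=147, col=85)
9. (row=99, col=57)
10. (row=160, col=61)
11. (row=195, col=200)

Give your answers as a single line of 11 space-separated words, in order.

(74,4): row=0b1001010, col=0b100, row AND col = 0b0 = 0; 0 != 4 -> empty
(190,25): row=0b10111110, col=0b11001, row AND col = 0b11000 = 24; 24 != 25 -> empty
(121,50): row=0b1111001, col=0b110010, row AND col = 0b110000 = 48; 48 != 50 -> empty
(10,1): row=0b1010, col=0b1, row AND col = 0b0 = 0; 0 != 1 -> empty
(231,-2): col outside [0, 231] -> not filled
(201,52): row=0b11001001, col=0b110100, row AND col = 0b0 = 0; 0 != 52 -> empty
(154,115): row=0b10011010, col=0b1110011, row AND col = 0b10010 = 18; 18 != 115 -> empty
(147,85): row=0b10010011, col=0b1010101, row AND col = 0b10001 = 17; 17 != 85 -> empty
(99,57): row=0b1100011, col=0b111001, row AND col = 0b100001 = 33; 33 != 57 -> empty
(160,61): row=0b10100000, col=0b111101, row AND col = 0b100000 = 32; 32 != 61 -> empty
(195,200): col outside [0, 195] -> not filled

Answer: no no no no no no no no no no no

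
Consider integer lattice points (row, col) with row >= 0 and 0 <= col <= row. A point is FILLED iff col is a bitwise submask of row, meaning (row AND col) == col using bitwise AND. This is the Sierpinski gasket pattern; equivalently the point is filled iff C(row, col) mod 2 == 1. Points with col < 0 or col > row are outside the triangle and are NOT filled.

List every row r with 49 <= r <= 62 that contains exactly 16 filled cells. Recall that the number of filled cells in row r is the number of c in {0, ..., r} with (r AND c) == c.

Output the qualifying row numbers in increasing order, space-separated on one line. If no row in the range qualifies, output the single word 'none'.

Answer: 51 53 54 57 58 60

Derivation:
Row r has 2^popcount(r) filled cells, so we need popcount(r) = log2(16) = 4.
Scan r = 49..62 and keep those with exactly 4 one-bits:
r=49=110001 popcount=3 -> skip
r=50=110010 popcount=3 -> skip
r=51=110011 popcount=4 -> KEEP
r=52=110100 popcount=3 -> skip
r=53=110101 popcount=4 -> KEEP
r=54=110110 popcount=4 -> KEEP
r=55=110111 popcount=5 -> skip
r=56=111000 popcount=3 -> skip
r=57=111001 popcount=4 -> KEEP
r=58=111010 popcount=4 -> KEEP
r=59=111011 popcount=5 -> skip
r=60=111100 popcount=4 -> KEEP
r=61=111101 popcount=5 -> skip
r=62=111110 popcount=5 -> skip
Kept rows: 51 53 54 57 58 60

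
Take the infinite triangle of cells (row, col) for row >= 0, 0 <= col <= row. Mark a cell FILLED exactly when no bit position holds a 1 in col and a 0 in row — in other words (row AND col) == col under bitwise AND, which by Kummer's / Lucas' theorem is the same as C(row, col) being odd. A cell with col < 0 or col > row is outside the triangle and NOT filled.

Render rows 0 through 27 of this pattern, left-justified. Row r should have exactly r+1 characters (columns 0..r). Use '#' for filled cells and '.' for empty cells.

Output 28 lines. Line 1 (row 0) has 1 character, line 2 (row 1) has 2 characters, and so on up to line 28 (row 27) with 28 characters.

Answer: #
##
#.#
####
#...#
##..##
#.#.#.#
########
#.......#
##......##
#.#.....#.#
####....####
#...#...#...#
##..##..##..##
#.#.#.#.#.#.#.#
################
#...............#
##..............##
#.#.............#.#
####............####
#...#...........#...#
##..##..........##..##
#.#.#.#.........#.#.#.#
########........########
#.......#.......#.......#
##......##......##......##
#.#.....#.#.....#.#.....#.#
####....####....####....####

Derivation:
r0=0: #
r1=1: ##
r2=10: #.#
r3=11: ####
r4=100: #...#
r5=101: ##..##
r6=110: #.#.#.#
r7=111: ########
r8=1000: #.......#
r9=1001: ##......##
r10=1010: #.#.....#.#
r11=1011: ####....####
r12=1100: #...#...#...#
r13=1101: ##..##..##..##
r14=1110: #.#.#.#.#.#.#.#
r15=1111: ################
r16=10000: #...............#
r17=10001: ##..............##
r18=10010: #.#.............#.#
r19=10011: ####............####
r20=10100: #...#...........#...#
r21=10101: ##..##..........##..##
r22=10110: #.#.#.#.........#.#.#.#
r23=10111: ########........########
r24=11000: #.......#.......#.......#
r25=11001: ##......##......##......##
r26=11010: #.#.....#.#.....#.#.....#.#
r27=11011: ####....####....####....####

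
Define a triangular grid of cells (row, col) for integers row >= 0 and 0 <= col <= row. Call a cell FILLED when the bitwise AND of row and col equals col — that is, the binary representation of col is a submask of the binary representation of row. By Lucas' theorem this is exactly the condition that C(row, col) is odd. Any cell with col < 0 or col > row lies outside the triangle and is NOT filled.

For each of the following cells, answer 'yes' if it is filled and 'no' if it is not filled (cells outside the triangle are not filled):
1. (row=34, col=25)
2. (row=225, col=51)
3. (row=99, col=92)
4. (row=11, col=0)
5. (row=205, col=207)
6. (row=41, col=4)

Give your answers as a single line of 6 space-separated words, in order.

Answer: no no no yes no no

Derivation:
(34,25): row=0b100010, col=0b11001, row AND col = 0b0 = 0; 0 != 25 -> empty
(225,51): row=0b11100001, col=0b110011, row AND col = 0b100001 = 33; 33 != 51 -> empty
(99,92): row=0b1100011, col=0b1011100, row AND col = 0b1000000 = 64; 64 != 92 -> empty
(11,0): row=0b1011, col=0b0, row AND col = 0b0 = 0; 0 == 0 -> filled
(205,207): col outside [0, 205] -> not filled
(41,4): row=0b101001, col=0b100, row AND col = 0b0 = 0; 0 != 4 -> empty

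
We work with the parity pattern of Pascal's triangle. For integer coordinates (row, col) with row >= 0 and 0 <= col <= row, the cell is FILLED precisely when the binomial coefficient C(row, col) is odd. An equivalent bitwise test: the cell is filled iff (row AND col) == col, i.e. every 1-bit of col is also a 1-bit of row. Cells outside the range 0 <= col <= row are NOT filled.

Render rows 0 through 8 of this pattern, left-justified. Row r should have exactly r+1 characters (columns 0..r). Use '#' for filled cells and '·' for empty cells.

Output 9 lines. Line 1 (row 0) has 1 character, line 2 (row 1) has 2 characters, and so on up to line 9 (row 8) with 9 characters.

r0=0: #
r1=1: ##
r2=10: #·#
r3=11: ####
r4=100: #···#
r5=101: ##··##
r6=110: #·#·#·#
r7=111: ########
r8=1000: #·······#

Answer: #
##
#·#
####
#···#
##··##
#·#·#·#
########
#·······#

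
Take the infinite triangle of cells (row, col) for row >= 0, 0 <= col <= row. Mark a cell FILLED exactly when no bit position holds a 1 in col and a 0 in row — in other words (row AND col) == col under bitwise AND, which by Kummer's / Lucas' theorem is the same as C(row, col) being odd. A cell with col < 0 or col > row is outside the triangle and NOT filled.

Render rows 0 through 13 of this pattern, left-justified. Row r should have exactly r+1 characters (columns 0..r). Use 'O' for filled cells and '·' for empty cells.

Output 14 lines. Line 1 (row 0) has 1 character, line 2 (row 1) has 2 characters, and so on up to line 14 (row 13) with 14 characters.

r0=0: O
r1=1: OO
r2=10: O·O
r3=11: OOOO
r4=100: O···O
r5=101: OO··OO
r6=110: O·O·O·O
r7=111: OOOOOOOO
r8=1000: O·······O
r9=1001: OO······OO
r10=1010: O·O·····O·O
r11=1011: OOOO····OOOO
r12=1100: O···O···O···O
r13=1101: OO··OO··OO··OO

Answer: O
OO
O·O
OOOO
O···O
OO··OO
O·O·O·O
OOOOOOOO
O·······O
OO······OO
O·O·····O·O
OOOO····OOOO
O···O···O···O
OO··OO··OO··OO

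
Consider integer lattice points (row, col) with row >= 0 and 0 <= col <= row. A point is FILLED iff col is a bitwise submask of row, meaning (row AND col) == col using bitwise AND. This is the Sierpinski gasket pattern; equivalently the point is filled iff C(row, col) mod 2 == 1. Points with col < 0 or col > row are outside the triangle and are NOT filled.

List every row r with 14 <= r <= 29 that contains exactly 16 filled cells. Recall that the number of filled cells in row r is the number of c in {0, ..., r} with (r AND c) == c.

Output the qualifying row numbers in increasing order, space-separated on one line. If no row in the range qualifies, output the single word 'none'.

Answer: 15 23 27 29

Derivation:
Row r has 2^popcount(r) filled cells, so we need popcount(r) = log2(16) = 4.
Scan r = 14..29 and keep those with exactly 4 one-bits:
r=14=1110 popcount=3 -> skip
r=15=1111 popcount=4 -> KEEP
r=16=10000 popcount=1 -> skip
r=17=10001 popcount=2 -> skip
r=18=10010 popcount=2 -> skip
r=19=10011 popcount=3 -> skip
r=20=10100 popcount=2 -> skip
r=21=10101 popcount=3 -> skip
r=22=10110 popcount=3 -> skip
r=23=10111 popcount=4 -> KEEP
r=24=11000 popcount=2 -> skip
r=25=11001 popcount=3 -> skip
r=26=11010 popcount=3 -> skip
r=27=11011 popcount=4 -> KEEP
r=28=11100 popcount=3 -> skip
r=29=11101 popcount=4 -> KEEP
Kept rows: 15 23 27 29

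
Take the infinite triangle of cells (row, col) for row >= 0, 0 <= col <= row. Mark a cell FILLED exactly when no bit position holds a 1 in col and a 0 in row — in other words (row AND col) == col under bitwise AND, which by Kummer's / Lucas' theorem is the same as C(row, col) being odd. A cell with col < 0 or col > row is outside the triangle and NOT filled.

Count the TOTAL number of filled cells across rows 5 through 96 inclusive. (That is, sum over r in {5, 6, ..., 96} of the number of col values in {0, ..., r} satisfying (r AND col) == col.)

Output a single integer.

Answer: 1208

Derivation:
r5=101 pc2: +4 =4
r6=110 pc2: +4 =8
r7=111 pc3: +8 =16
r8=1000 pc1: +2 =18
r9=1001 pc2: +4 =22
r10=1010 pc2: +4 =26
r11=1011 pc3: +8 =34
r12=1100 pc2: +4 =38
r13=1101 pc3: +8 =46
r14=1110 pc3: +8 =54
r15=1111 pc4: +16 =70
r16=10000 pc1: +2 =72
r17=10001 pc2: +4 =76
r18=10010 pc2: +4 =80
r19=10011 pc3: +8 =88
r20=10100 pc2: +4 =92
r21=10101 pc3: +8 =100
r22=10110 pc3: +8 =108
r23=10111 pc4: +16 =124
r24=11000 pc2: +4 =128
r25=11001 pc3: +8 =136
r26=11010 pc3: +8 =144
r27=11011 pc4: +16 =160
r28=11100 pc3: +8 =168
r29=11101 pc4: +16 =184
r30=11110 pc4: +16 =200
r31=11111 pc5: +32 =232
r32=100000 pc1: +2 =234
r33=100001 pc2: +4 =238
r34=100010 pc2: +4 =242
r35=100011 pc3: +8 =250
r36=100100 pc2: +4 =254
r37=100101 pc3: +8 =262
r38=100110 pc3: +8 =270
r39=100111 pc4: +16 =286
r40=101000 pc2: +4 =290
r41=101001 pc3: +8 =298
r42=101010 pc3: +8 =306
r43=101011 pc4: +16 =322
r44=101100 pc3: +8 =330
r45=101101 pc4: +16 =346
r46=101110 pc4: +16 =362
r47=101111 pc5: +32 =394
r48=110000 pc2: +4 =398
r49=110001 pc3: +8 =406
r50=110010 pc3: +8 =414
r51=110011 pc4: +16 =430
r52=110100 pc3: +8 =438
r53=110101 pc4: +16 =454
r54=110110 pc4: +16 =470
r55=110111 pc5: +32 =502
r56=111000 pc3: +8 =510
r57=111001 pc4: +16 =526
r58=111010 pc4: +16 =542
r59=111011 pc5: +32 =574
r60=111100 pc4: +16 =590
r61=111101 pc5: +32 =622
r62=111110 pc5: +32 =654
r63=111111 pc6: +64 =718
r64=1000000 pc1: +2 =720
r65=1000001 pc2: +4 =724
r66=1000010 pc2: +4 =728
r67=1000011 pc3: +8 =736
r68=1000100 pc2: +4 =740
r69=1000101 pc3: +8 =748
r70=1000110 pc3: +8 =756
r71=1000111 pc4: +16 =772
r72=1001000 pc2: +4 =776
r73=1001001 pc3: +8 =784
r74=1001010 pc3: +8 =792
r75=1001011 pc4: +16 =808
r76=1001100 pc3: +8 =816
r77=1001101 pc4: +16 =832
r78=1001110 pc4: +16 =848
r79=1001111 pc5: +32 =880
r80=1010000 pc2: +4 =884
r81=1010001 pc3: +8 =892
r82=1010010 pc3: +8 =900
r83=1010011 pc4: +16 =916
r84=1010100 pc3: +8 =924
r85=1010101 pc4: +16 =940
r86=1010110 pc4: +16 =956
r87=1010111 pc5: +32 =988
r88=1011000 pc3: +8 =996
r89=1011001 pc4: +16 =1012
r90=1011010 pc4: +16 =1028
r91=1011011 pc5: +32 =1060
r92=1011100 pc4: +16 =1076
r93=1011101 pc5: +32 =1108
r94=1011110 pc5: +32 =1140
r95=1011111 pc6: +64 =1204
r96=1100000 pc2: +4 =1208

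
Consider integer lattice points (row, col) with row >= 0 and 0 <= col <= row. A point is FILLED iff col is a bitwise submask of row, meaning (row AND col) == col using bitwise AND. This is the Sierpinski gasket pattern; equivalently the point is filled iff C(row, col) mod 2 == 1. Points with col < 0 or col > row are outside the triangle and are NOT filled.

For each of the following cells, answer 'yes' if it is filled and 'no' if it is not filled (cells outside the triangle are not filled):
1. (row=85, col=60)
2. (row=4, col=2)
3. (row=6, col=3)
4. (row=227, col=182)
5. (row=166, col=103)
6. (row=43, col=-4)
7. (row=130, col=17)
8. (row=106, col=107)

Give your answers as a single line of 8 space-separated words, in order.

Answer: no no no no no no no no

Derivation:
(85,60): row=0b1010101, col=0b111100, row AND col = 0b10100 = 20; 20 != 60 -> empty
(4,2): row=0b100, col=0b10, row AND col = 0b0 = 0; 0 != 2 -> empty
(6,3): row=0b110, col=0b11, row AND col = 0b10 = 2; 2 != 3 -> empty
(227,182): row=0b11100011, col=0b10110110, row AND col = 0b10100010 = 162; 162 != 182 -> empty
(166,103): row=0b10100110, col=0b1100111, row AND col = 0b100110 = 38; 38 != 103 -> empty
(43,-4): col outside [0, 43] -> not filled
(130,17): row=0b10000010, col=0b10001, row AND col = 0b0 = 0; 0 != 17 -> empty
(106,107): col outside [0, 106] -> not filled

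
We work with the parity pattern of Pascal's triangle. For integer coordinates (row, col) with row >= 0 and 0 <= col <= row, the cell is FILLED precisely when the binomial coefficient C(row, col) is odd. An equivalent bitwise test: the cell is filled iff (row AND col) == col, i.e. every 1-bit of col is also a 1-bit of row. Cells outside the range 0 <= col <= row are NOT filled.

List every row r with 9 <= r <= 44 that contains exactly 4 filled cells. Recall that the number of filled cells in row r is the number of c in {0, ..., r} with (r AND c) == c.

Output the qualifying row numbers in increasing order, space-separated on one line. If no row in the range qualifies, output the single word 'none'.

Row r has 2^popcount(r) filled cells, so we need popcount(r) = log2(4) = 2.
Scan r = 9..44 and keep those with exactly 2 one-bits:
r=9=1001 popcount=2 -> KEEP
r=10=1010 popcount=2 -> KEEP
r=11=1011 popcount=3 -> skip
r=12=1100 popcount=2 -> KEEP
r=13=1101 popcount=3 -> skip
r=14=1110 popcount=3 -> skip
r=15=1111 popcount=4 -> skip
r=16=10000 popcount=1 -> skip
r=17=10001 popcount=2 -> KEEP
r=18=10010 popcount=2 -> KEEP
r=19=10011 popcount=3 -> skip
r=20=10100 popcount=2 -> KEEP
r=21=10101 popcount=3 -> skip
r=22=10110 popcount=3 -> skip
r=23=10111 popcount=4 -> skip
r=24=11000 popcount=2 -> KEEP
r=25=11001 popcount=3 -> skip
r=26=11010 popcount=3 -> skip
r=27=11011 popcount=4 -> skip
r=28=11100 popcount=3 -> skip
r=29=11101 popcount=4 -> skip
r=30=11110 popcount=4 -> skip
r=31=11111 popcount=5 -> skip
r=32=100000 popcount=1 -> skip
r=33=100001 popcount=2 -> KEEP
r=34=100010 popcount=2 -> KEEP
r=35=100011 popcount=3 -> skip
r=36=100100 popcount=2 -> KEEP
r=37=100101 popcount=3 -> skip
r=38=100110 popcount=3 -> skip
r=39=100111 popcount=4 -> skip
r=40=101000 popcount=2 -> KEEP
r=41=101001 popcount=3 -> skip
r=42=101010 popcount=3 -> skip
r=43=101011 popcount=4 -> skip
r=44=101100 popcount=3 -> skip
Kept rows: 9 10 12 17 18 20 24 33 34 36 40

Answer: 9 10 12 17 18 20 24 33 34 36 40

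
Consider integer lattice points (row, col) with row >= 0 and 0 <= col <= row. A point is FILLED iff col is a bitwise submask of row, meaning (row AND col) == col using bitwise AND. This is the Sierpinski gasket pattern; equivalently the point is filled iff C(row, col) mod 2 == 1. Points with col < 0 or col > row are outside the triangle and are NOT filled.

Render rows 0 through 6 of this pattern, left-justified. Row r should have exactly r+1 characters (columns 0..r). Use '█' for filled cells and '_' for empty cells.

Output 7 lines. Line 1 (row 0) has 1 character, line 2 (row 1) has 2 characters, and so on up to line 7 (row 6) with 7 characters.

Answer: █
██
█_█
████
█___█
██__██
█_█_█_█

Derivation:
r0=0: █
r1=1: ██
r2=10: █_█
r3=11: ████
r4=100: █___█
r5=101: ██__██
r6=110: █_█_█_█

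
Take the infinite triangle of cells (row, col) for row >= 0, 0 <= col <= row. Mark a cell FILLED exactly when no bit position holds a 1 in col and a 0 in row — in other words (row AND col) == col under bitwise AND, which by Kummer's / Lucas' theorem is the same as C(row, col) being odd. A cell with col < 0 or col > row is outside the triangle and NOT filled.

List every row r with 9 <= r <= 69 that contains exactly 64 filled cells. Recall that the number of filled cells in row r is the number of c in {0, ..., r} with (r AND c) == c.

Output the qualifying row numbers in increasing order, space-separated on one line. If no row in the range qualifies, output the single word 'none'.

Row r has 2^popcount(r) filled cells, so we need popcount(r) = log2(64) = 6.
Scan r = 9..69 and keep those with exactly 6 one-bits:
r=9=1001 popcount=2 -> skip
r=10=1010 popcount=2 -> skip
r=11=1011 popcount=3 -> skip
r=12=1100 popcount=2 -> skip
r=13=1101 popcount=3 -> skip
r=14=1110 popcount=3 -> skip
r=15=1111 popcount=4 -> skip
r=16=10000 popcount=1 -> skip
r=17=10001 popcount=2 -> skip
r=18=10010 popcount=2 -> skip
r=19=10011 popcount=3 -> skip
r=20=10100 popcount=2 -> skip
r=21=10101 popcount=3 -> skip
r=22=10110 popcount=3 -> skip
r=23=10111 popcount=4 -> skip
r=24=11000 popcount=2 -> skip
r=25=11001 popcount=3 -> skip
r=26=11010 popcount=3 -> skip
r=27=11011 popcount=4 -> skip
r=28=11100 popcount=3 -> skip
r=29=11101 popcount=4 -> skip
r=30=11110 popcount=4 -> skip
r=31=11111 popcount=5 -> skip
r=32=100000 popcount=1 -> skip
r=33=100001 popcount=2 -> skip
r=34=100010 popcount=2 -> skip
r=35=100011 popcount=3 -> skip
r=36=100100 popcount=2 -> skip
r=37=100101 popcount=3 -> skip
r=38=100110 popcount=3 -> skip
r=39=100111 popcount=4 -> skip
r=40=101000 popcount=2 -> skip
r=41=101001 popcount=3 -> skip
r=42=101010 popcount=3 -> skip
r=43=101011 popcount=4 -> skip
r=44=101100 popcount=3 -> skip
r=45=101101 popcount=4 -> skip
r=46=101110 popcount=4 -> skip
r=47=101111 popcount=5 -> skip
r=48=110000 popcount=2 -> skip
r=49=110001 popcount=3 -> skip
r=50=110010 popcount=3 -> skip
r=51=110011 popcount=4 -> skip
r=52=110100 popcount=3 -> skip
r=53=110101 popcount=4 -> skip
r=54=110110 popcount=4 -> skip
r=55=110111 popcount=5 -> skip
r=56=111000 popcount=3 -> skip
r=57=111001 popcount=4 -> skip
r=58=111010 popcount=4 -> skip
r=59=111011 popcount=5 -> skip
r=60=111100 popcount=4 -> skip
r=61=111101 popcount=5 -> skip
r=62=111110 popcount=5 -> skip
r=63=111111 popcount=6 -> KEEP
r=64=1000000 popcount=1 -> skip
r=65=1000001 popcount=2 -> skip
r=66=1000010 popcount=2 -> skip
r=67=1000011 popcount=3 -> skip
r=68=1000100 popcount=2 -> skip
r=69=1000101 popcount=3 -> skip
Kept rows: 63

Answer: 63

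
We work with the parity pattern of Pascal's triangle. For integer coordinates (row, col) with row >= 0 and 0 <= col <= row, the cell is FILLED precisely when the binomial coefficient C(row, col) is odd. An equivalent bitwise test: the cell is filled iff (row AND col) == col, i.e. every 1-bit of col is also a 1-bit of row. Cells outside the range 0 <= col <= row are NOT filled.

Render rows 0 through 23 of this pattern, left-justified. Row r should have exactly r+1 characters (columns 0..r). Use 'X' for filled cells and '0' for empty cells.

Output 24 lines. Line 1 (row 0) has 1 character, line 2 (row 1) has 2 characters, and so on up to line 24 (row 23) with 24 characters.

r0=0: X
r1=1: XX
r2=10: X0X
r3=11: XXXX
r4=100: X000X
r5=101: XX00XX
r6=110: X0X0X0X
r7=111: XXXXXXXX
r8=1000: X0000000X
r9=1001: XX000000XX
r10=1010: X0X00000X0X
r11=1011: XXXX0000XXXX
r12=1100: X000X000X000X
r13=1101: XX00XX00XX00XX
r14=1110: X0X0X0X0X0X0X0X
r15=1111: XXXXXXXXXXXXXXXX
r16=10000: X000000000000000X
r17=10001: XX00000000000000XX
r18=10010: X0X0000000000000X0X
r19=10011: XXXX000000000000XXXX
r20=10100: X000X00000000000X000X
r21=10101: XX00XX0000000000XX00XX
r22=10110: X0X0X0X000000000X0X0X0X
r23=10111: XXXXXXXX00000000XXXXXXXX

Answer: X
XX
X0X
XXXX
X000X
XX00XX
X0X0X0X
XXXXXXXX
X0000000X
XX000000XX
X0X00000X0X
XXXX0000XXXX
X000X000X000X
XX00XX00XX00XX
X0X0X0X0X0X0X0X
XXXXXXXXXXXXXXXX
X000000000000000X
XX00000000000000XX
X0X0000000000000X0X
XXXX000000000000XXXX
X000X00000000000X000X
XX00XX0000000000XX00XX
X0X0X0X000000000X0X0X0X
XXXXXXXX00000000XXXXXXXX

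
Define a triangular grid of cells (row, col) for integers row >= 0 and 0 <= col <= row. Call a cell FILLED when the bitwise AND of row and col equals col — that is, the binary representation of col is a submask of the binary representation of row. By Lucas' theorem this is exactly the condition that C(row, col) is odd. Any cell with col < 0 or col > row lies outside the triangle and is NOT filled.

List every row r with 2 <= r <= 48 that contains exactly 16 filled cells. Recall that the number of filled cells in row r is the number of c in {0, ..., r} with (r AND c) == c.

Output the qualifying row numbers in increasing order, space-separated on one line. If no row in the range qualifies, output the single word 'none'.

Row r has 2^popcount(r) filled cells, so we need popcount(r) = log2(16) = 4.
Scan r = 2..48 and keep those with exactly 4 one-bits:
r=2=10 popcount=1 -> skip
r=3=11 popcount=2 -> skip
r=4=100 popcount=1 -> skip
r=5=101 popcount=2 -> skip
r=6=110 popcount=2 -> skip
r=7=111 popcount=3 -> skip
r=8=1000 popcount=1 -> skip
r=9=1001 popcount=2 -> skip
r=10=1010 popcount=2 -> skip
r=11=1011 popcount=3 -> skip
r=12=1100 popcount=2 -> skip
r=13=1101 popcount=3 -> skip
r=14=1110 popcount=3 -> skip
r=15=1111 popcount=4 -> KEEP
r=16=10000 popcount=1 -> skip
r=17=10001 popcount=2 -> skip
r=18=10010 popcount=2 -> skip
r=19=10011 popcount=3 -> skip
r=20=10100 popcount=2 -> skip
r=21=10101 popcount=3 -> skip
r=22=10110 popcount=3 -> skip
r=23=10111 popcount=4 -> KEEP
r=24=11000 popcount=2 -> skip
r=25=11001 popcount=3 -> skip
r=26=11010 popcount=3 -> skip
r=27=11011 popcount=4 -> KEEP
r=28=11100 popcount=3 -> skip
r=29=11101 popcount=4 -> KEEP
r=30=11110 popcount=4 -> KEEP
r=31=11111 popcount=5 -> skip
r=32=100000 popcount=1 -> skip
r=33=100001 popcount=2 -> skip
r=34=100010 popcount=2 -> skip
r=35=100011 popcount=3 -> skip
r=36=100100 popcount=2 -> skip
r=37=100101 popcount=3 -> skip
r=38=100110 popcount=3 -> skip
r=39=100111 popcount=4 -> KEEP
r=40=101000 popcount=2 -> skip
r=41=101001 popcount=3 -> skip
r=42=101010 popcount=3 -> skip
r=43=101011 popcount=4 -> KEEP
r=44=101100 popcount=3 -> skip
r=45=101101 popcount=4 -> KEEP
r=46=101110 popcount=4 -> KEEP
r=47=101111 popcount=5 -> skip
r=48=110000 popcount=2 -> skip
Kept rows: 15 23 27 29 30 39 43 45 46

Answer: 15 23 27 29 30 39 43 45 46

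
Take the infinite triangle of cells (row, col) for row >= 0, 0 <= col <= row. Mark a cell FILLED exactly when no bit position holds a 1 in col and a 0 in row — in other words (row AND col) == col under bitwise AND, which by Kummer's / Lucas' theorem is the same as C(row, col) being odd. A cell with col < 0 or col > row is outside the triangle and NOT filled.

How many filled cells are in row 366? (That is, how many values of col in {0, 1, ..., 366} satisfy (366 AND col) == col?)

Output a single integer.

Answer: 64

Derivation:
366 in binary = 101101110
popcount(366) = number of 1-bits in 101101110 = 6
A col c satisfies (366 AND c) == c iff every set bit of c is also set in 366; each of the 6 set bits of 366 can independently be on or off in c.
count = 2^6 = 64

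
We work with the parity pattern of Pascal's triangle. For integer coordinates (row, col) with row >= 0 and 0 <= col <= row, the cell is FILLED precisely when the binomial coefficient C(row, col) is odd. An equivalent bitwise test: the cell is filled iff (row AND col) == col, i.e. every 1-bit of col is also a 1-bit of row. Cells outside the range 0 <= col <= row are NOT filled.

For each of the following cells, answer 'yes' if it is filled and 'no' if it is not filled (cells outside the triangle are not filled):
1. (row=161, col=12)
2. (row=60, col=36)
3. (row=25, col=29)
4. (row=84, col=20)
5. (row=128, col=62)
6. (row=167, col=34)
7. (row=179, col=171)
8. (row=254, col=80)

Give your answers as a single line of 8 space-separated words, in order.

(161,12): row=0b10100001, col=0b1100, row AND col = 0b0 = 0; 0 != 12 -> empty
(60,36): row=0b111100, col=0b100100, row AND col = 0b100100 = 36; 36 == 36 -> filled
(25,29): col outside [0, 25] -> not filled
(84,20): row=0b1010100, col=0b10100, row AND col = 0b10100 = 20; 20 == 20 -> filled
(128,62): row=0b10000000, col=0b111110, row AND col = 0b0 = 0; 0 != 62 -> empty
(167,34): row=0b10100111, col=0b100010, row AND col = 0b100010 = 34; 34 == 34 -> filled
(179,171): row=0b10110011, col=0b10101011, row AND col = 0b10100011 = 163; 163 != 171 -> empty
(254,80): row=0b11111110, col=0b1010000, row AND col = 0b1010000 = 80; 80 == 80 -> filled

Answer: no yes no yes no yes no yes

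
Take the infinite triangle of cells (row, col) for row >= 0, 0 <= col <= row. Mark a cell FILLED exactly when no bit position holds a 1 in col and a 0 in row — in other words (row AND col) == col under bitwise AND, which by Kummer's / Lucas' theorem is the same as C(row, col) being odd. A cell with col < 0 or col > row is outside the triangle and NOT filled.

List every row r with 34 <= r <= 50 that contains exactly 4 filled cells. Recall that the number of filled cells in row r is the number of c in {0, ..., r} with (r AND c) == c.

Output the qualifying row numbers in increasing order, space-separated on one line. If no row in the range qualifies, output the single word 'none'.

Row r has 2^popcount(r) filled cells, so we need popcount(r) = log2(4) = 2.
Scan r = 34..50 and keep those with exactly 2 one-bits:
r=34=100010 popcount=2 -> KEEP
r=35=100011 popcount=3 -> skip
r=36=100100 popcount=2 -> KEEP
r=37=100101 popcount=3 -> skip
r=38=100110 popcount=3 -> skip
r=39=100111 popcount=4 -> skip
r=40=101000 popcount=2 -> KEEP
r=41=101001 popcount=3 -> skip
r=42=101010 popcount=3 -> skip
r=43=101011 popcount=4 -> skip
r=44=101100 popcount=3 -> skip
r=45=101101 popcount=4 -> skip
r=46=101110 popcount=4 -> skip
r=47=101111 popcount=5 -> skip
r=48=110000 popcount=2 -> KEEP
r=49=110001 popcount=3 -> skip
r=50=110010 popcount=3 -> skip
Kept rows: 34 36 40 48

Answer: 34 36 40 48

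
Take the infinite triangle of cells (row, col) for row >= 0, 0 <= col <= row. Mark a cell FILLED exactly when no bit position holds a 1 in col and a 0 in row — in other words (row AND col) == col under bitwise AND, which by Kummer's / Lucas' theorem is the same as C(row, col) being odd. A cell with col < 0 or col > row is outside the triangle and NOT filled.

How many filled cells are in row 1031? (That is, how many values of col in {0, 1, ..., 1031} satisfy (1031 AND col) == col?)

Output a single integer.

1031 in binary = 10000000111
popcount(1031) = number of 1-bits in 10000000111 = 4
A col c satisfies (1031 AND c) == c iff every set bit of c is also set in 1031; each of the 4 set bits of 1031 can independently be on or off in c.
count = 2^4 = 16

Answer: 16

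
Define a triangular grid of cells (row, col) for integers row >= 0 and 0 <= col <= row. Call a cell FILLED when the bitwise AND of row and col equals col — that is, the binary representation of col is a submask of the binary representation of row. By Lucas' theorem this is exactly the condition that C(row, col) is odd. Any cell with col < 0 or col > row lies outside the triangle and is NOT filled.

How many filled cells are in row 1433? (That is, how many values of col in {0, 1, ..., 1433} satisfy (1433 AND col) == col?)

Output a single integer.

1433 in binary = 10110011001
popcount(1433) = number of 1-bits in 10110011001 = 6
A col c satisfies (1433 AND c) == c iff every set bit of c is also set in 1433; each of the 6 set bits of 1433 can independently be on or off in c.
count = 2^6 = 64

Answer: 64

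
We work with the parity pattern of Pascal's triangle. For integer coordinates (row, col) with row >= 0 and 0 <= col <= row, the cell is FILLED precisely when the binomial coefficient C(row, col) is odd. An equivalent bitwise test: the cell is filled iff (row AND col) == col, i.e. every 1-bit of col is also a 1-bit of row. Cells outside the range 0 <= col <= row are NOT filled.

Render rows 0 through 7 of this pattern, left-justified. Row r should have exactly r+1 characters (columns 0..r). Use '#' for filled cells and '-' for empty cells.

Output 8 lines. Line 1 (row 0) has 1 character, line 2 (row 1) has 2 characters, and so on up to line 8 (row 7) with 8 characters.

Answer: #
##
#-#
####
#---#
##--##
#-#-#-#
########

Derivation:
r0=0: #
r1=1: ##
r2=10: #-#
r3=11: ####
r4=100: #---#
r5=101: ##--##
r6=110: #-#-#-#
r7=111: ########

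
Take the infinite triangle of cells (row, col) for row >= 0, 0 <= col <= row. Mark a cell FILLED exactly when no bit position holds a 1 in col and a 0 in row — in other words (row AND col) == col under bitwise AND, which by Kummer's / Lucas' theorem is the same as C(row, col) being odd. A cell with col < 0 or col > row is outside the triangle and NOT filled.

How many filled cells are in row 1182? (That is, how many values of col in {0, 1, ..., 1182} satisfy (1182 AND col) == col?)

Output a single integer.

Answer: 64

Derivation:
1182 in binary = 10010011110
popcount(1182) = number of 1-bits in 10010011110 = 6
A col c satisfies (1182 AND c) == c iff every set bit of c is also set in 1182; each of the 6 set bits of 1182 can independently be on or off in c.
count = 2^6 = 64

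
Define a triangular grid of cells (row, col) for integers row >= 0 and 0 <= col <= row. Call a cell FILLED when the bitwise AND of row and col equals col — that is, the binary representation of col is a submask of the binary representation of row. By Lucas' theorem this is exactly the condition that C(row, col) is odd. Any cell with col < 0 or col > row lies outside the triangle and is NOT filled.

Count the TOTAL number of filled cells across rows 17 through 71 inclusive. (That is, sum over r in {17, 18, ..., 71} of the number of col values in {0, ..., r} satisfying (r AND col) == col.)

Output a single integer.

r17=10001 pc2: +4 =4
r18=10010 pc2: +4 =8
r19=10011 pc3: +8 =16
r20=10100 pc2: +4 =20
r21=10101 pc3: +8 =28
r22=10110 pc3: +8 =36
r23=10111 pc4: +16 =52
r24=11000 pc2: +4 =56
r25=11001 pc3: +8 =64
r26=11010 pc3: +8 =72
r27=11011 pc4: +16 =88
r28=11100 pc3: +8 =96
r29=11101 pc4: +16 =112
r30=11110 pc4: +16 =128
r31=11111 pc5: +32 =160
r32=100000 pc1: +2 =162
r33=100001 pc2: +4 =166
r34=100010 pc2: +4 =170
r35=100011 pc3: +8 =178
r36=100100 pc2: +4 =182
r37=100101 pc3: +8 =190
r38=100110 pc3: +8 =198
r39=100111 pc4: +16 =214
r40=101000 pc2: +4 =218
r41=101001 pc3: +8 =226
r42=101010 pc3: +8 =234
r43=101011 pc4: +16 =250
r44=101100 pc3: +8 =258
r45=101101 pc4: +16 =274
r46=101110 pc4: +16 =290
r47=101111 pc5: +32 =322
r48=110000 pc2: +4 =326
r49=110001 pc3: +8 =334
r50=110010 pc3: +8 =342
r51=110011 pc4: +16 =358
r52=110100 pc3: +8 =366
r53=110101 pc4: +16 =382
r54=110110 pc4: +16 =398
r55=110111 pc5: +32 =430
r56=111000 pc3: +8 =438
r57=111001 pc4: +16 =454
r58=111010 pc4: +16 =470
r59=111011 pc5: +32 =502
r60=111100 pc4: +16 =518
r61=111101 pc5: +32 =550
r62=111110 pc5: +32 =582
r63=111111 pc6: +64 =646
r64=1000000 pc1: +2 =648
r65=1000001 pc2: +4 =652
r66=1000010 pc2: +4 =656
r67=1000011 pc3: +8 =664
r68=1000100 pc2: +4 =668
r69=1000101 pc3: +8 =676
r70=1000110 pc3: +8 =684
r71=1000111 pc4: +16 =700

Answer: 700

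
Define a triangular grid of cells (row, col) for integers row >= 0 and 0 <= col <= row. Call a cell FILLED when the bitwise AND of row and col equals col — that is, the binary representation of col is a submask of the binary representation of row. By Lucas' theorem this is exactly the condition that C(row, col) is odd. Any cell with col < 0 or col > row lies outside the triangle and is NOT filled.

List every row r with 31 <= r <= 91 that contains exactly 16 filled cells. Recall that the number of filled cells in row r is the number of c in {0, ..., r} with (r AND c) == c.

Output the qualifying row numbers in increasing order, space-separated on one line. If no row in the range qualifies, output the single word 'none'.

Row r has 2^popcount(r) filled cells, so we need popcount(r) = log2(16) = 4.
Scan r = 31..91 and keep those with exactly 4 one-bits:
r=31=11111 popcount=5 -> skip
r=32=100000 popcount=1 -> skip
r=33=100001 popcount=2 -> skip
r=34=100010 popcount=2 -> skip
r=35=100011 popcount=3 -> skip
r=36=100100 popcount=2 -> skip
r=37=100101 popcount=3 -> skip
r=38=100110 popcount=3 -> skip
r=39=100111 popcount=4 -> KEEP
r=40=101000 popcount=2 -> skip
r=41=101001 popcount=3 -> skip
r=42=101010 popcount=3 -> skip
r=43=101011 popcount=4 -> KEEP
r=44=101100 popcount=3 -> skip
r=45=101101 popcount=4 -> KEEP
r=46=101110 popcount=4 -> KEEP
r=47=101111 popcount=5 -> skip
r=48=110000 popcount=2 -> skip
r=49=110001 popcount=3 -> skip
r=50=110010 popcount=3 -> skip
r=51=110011 popcount=4 -> KEEP
r=52=110100 popcount=3 -> skip
r=53=110101 popcount=4 -> KEEP
r=54=110110 popcount=4 -> KEEP
r=55=110111 popcount=5 -> skip
r=56=111000 popcount=3 -> skip
r=57=111001 popcount=4 -> KEEP
r=58=111010 popcount=4 -> KEEP
r=59=111011 popcount=5 -> skip
r=60=111100 popcount=4 -> KEEP
r=61=111101 popcount=5 -> skip
r=62=111110 popcount=5 -> skip
r=63=111111 popcount=6 -> skip
r=64=1000000 popcount=1 -> skip
r=65=1000001 popcount=2 -> skip
r=66=1000010 popcount=2 -> skip
r=67=1000011 popcount=3 -> skip
r=68=1000100 popcount=2 -> skip
r=69=1000101 popcount=3 -> skip
r=70=1000110 popcount=3 -> skip
r=71=1000111 popcount=4 -> KEEP
r=72=1001000 popcount=2 -> skip
r=73=1001001 popcount=3 -> skip
r=74=1001010 popcount=3 -> skip
r=75=1001011 popcount=4 -> KEEP
r=76=1001100 popcount=3 -> skip
r=77=1001101 popcount=4 -> KEEP
r=78=1001110 popcount=4 -> KEEP
r=79=1001111 popcount=5 -> skip
r=80=1010000 popcount=2 -> skip
r=81=1010001 popcount=3 -> skip
r=82=1010010 popcount=3 -> skip
r=83=1010011 popcount=4 -> KEEP
r=84=1010100 popcount=3 -> skip
r=85=1010101 popcount=4 -> KEEP
r=86=1010110 popcount=4 -> KEEP
r=87=1010111 popcount=5 -> skip
r=88=1011000 popcount=3 -> skip
r=89=1011001 popcount=4 -> KEEP
r=90=1011010 popcount=4 -> KEEP
r=91=1011011 popcount=5 -> skip
Kept rows: 39 43 45 46 51 53 54 57 58 60 71 75 77 78 83 85 86 89 90

Answer: 39 43 45 46 51 53 54 57 58 60 71 75 77 78 83 85 86 89 90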